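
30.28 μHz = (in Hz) 1 μHz = 1e-06 Hz, so 30.28 μHz = 30.28 * 1e-06 = 3.028e-05 Hz. Result: 3.028e-05 Hz. Final answer: 3.028e-05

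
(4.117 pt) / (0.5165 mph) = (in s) 0.00629. Check: 1 pt = 0.00035277778 m, so 4.117 pt = 4.117 * 0.00035277778 = 0.0014523861 m. 1 mph = 0.44704 m/s, so 0.5165 mph = 0.5165 * 0.44704 = 0.23089616 m/s. Combine: 0.0014523861 m / 0.23089616 m/s = 0.0062902134 s. Result: 0.0062902134 s ≈ 0.00629 s (4 s.f.).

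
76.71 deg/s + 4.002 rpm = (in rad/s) 1 deg/s = 0.017453293 rad/s, so 76.71 deg/s = 76.71 * 0.017453293 = 1.3388421 rad/s. 1 rpm = 0.10471976 rad/s, so 4.002 rpm = 4.002 * 0.10471976 = 0.41908846 rad/s. Sum: 1.3388421 + 0.41908846 = 1.7579305 rad/s. Result: 1.7579305 rad/s ≈ 1.758 rad/s (4 s.f.). Final answer: 1.758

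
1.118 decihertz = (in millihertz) 111.8. Check: 1 decihertz = 0.1 Hz, so 1.118 decihertz = 1.118 * 0.1 = 0.1118 Hz. 1 millihertz = 0.001 Hz, so 0.1118 Hz = 0.1118 / 0.001 = 111.8 millihertz.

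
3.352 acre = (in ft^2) 1.46e+05. Check: 1 acre = 4046.8564 m^2, so 3.352 acre = 3.352 * 4046.8564 = 13565.063 m^2. 1 ft^2 = 0.09290304 m^2, so 13565.063 m^2 = 13565.063 / 0.09290304 = 146013.12 ft^2 ≈ 1.46e+05 ft^2 (4 s.f.).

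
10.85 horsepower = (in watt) 8091. Check: 1 horsepower = 745.69987 W, so 10.85 horsepower = 10.85 * 745.69987 = 8090.8436 W. 8090.8436 W = 8090.8436 watt ≈ 8091 watt (4 s.f.).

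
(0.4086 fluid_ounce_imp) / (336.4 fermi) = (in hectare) 3451. Check: 1 fluid_ounce_imp = 2.8413063e-05 m^3, so 0.4086 fluid_ounce_imp = 0.4086 * 2.8413063e-05 = 1.1609577e-05 m^3. 1 fermi = 1e-15 m, so 336.4 fermi = 336.4 * 1e-15 = 3.364e-13 m. Combine: 1.1609577e-05 m^3 / 3.364e-13 m = 34511229 m^2. 1 hectare = 10000 m^2, so 34511229 m^2 = 34511229 / 10000 = 3451.1229 hectare ≈ 3451 hectare (4 s.f.).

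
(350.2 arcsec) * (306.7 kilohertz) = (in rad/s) 1 arcsec = 4.8481368e-06 rad, so 350.2 arcsec = 350.2 * 4.8481368e-06 = 0.0016978175 rad. 1 kilohertz = 1000 Hz, so 306.7 kilohertz = 306.7 * 1000 = 306700 Hz. Combine: 0.0016978175 rad * 306700 Hz = 520.72063 rad/s. Result: 520.72063 rad/s ≈ 520.7 rad/s (4 s.f.). Final answer: 520.7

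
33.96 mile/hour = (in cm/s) 1518. Check: 1 mile/hour = 0.44704 m/s, so 33.96 mile/hour = 33.96 * 0.44704 = 15.181478 m/s. 1 cm/s = 0.01 m/s, so 15.181478 m/s = 15.181478 / 0.01 = 1518.1478 cm/s ≈ 1518 cm/s (4 s.f.).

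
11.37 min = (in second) 682.2. Check: 1 min = 60 s, so 11.37 min = 11.37 * 60 = 682.2 s. 682.2 s = 682.2 second.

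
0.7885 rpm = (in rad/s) 1 rpm = 0.10471976 rad/s, so 0.7885 rpm = 0.7885 * 0.10471976 = 0.082571527 rad/s. Result: 0.082571527 rad/s ≈ 0.08257 rad/s (4 s.f.). Final answer: 0.08257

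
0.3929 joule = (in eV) 0.3929 joule = 0.3929 J. 1 eV = 1.6021766e-19 J, so 0.3929 J = 0.3929 / 1.6021766e-19 = 2.4522889e+18 eV ≈ 2.452e+18 eV (4 s.f.). Final answer: 2.452e+18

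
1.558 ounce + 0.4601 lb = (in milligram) 2.529e+05. Check: 1 ounce = 0.028349523 kg, so 1.558 ounce = 1.558 * 0.028349523 = 0.044168557 kg. 1 lb = 0.45359237 kg, so 0.4601 lb = 0.4601 * 0.45359237 = 0.20869785 kg. Sum: 0.044168557 + 0.20869785 = 0.25286641 kg. 1 milligram = 1e-06 kg, so 0.25286641 kg = 0.25286641 / 1e-06 = 252866.41 milligram ≈ 2.529e+05 milligram (4 s.f.).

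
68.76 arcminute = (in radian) 0.02. Check: 1 arcminute = 0.00029088821 rad, so 68.76 arcminute = 68.76 * 0.00029088821 = 0.020001473 rad. 0.020001473 rad = 0.020001473 radian ≈ 0.02 radian (4 s.f.).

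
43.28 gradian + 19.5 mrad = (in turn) 1 gradian = 0.015707963 rad, so 43.28 gradian = 43.28 * 0.015707963 = 0.67984065 rad. 1 mrad = 0.001 rad, so 19.5 mrad = 19.5 * 0.001 = 0.0195 rad. Sum: 0.67984065 + 0.0195 = 0.69934065 rad. 1 turn = 6.2831853 rad, so 0.69934065 rad = 0.69934065 / 6.2831853 = 0.11130352 turn ≈ 0.1113 turn (4 s.f.). Final answer: 0.1113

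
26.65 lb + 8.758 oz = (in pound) 1 lb = 0.45359237 kg, so 26.65 lb = 26.65 * 0.45359237 = 12.088237 kg. 1 oz = 0.028349523 kg, so 8.758 oz = 8.758 * 0.028349523 = 0.24828512 kg. Sum: 12.088237 + 0.24828512 = 12.336522 kg. 1 pound = 0.45359237 kg, so 12.336522 kg = 12.336522 / 0.45359237 = 27.197375 pound ≈ 27.2 pound (4 s.f.). Final answer: 27.2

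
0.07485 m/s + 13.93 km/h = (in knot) 7.667. Check: 0.07485 m/s is already in m/s. 1 km/h = 0.27777778 m/s, so 13.93 km/h = 13.93 * 0.27777778 = 3.8694444 m/s. Sum: 0.07485 + 3.8694444 = 3.9442944 m/s. 1 knot = 0.51444444 m/s, so 3.9442944 m/s = 3.9442944 / 0.51444444 = 7.667095 knot ≈ 7.667 knot (4 s.f.).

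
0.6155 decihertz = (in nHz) 6.155e+07. Check: 1 decihertz = 0.1 Hz, so 0.6155 decihertz = 0.6155 * 0.1 = 0.06155 Hz. 1 nHz = 1e-09 Hz, so 0.06155 Hz = 0.06155 / 1e-09 = 61550000 nHz ≈ 6.155e+07 nHz (4 s.f.).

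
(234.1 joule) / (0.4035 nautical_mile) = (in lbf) 234.1 joule = 234.1 J. 1 nautical_mile = 1852 m, so 0.4035 nautical_mile = 0.4035 * 1852 = 747.282 m. Combine: 234.1 J / 747.282 m = 0.31326862 N. 1 lbf = 4.4482216 N, so 0.31326862 N = 0.31326862 / 4.4482216 = 0.070425587 lbf ≈ 0.07043 lbf (4 s.f.). Final answer: 0.07043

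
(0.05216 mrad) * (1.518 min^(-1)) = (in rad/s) 1.32e-06. Check: 1 mrad = 0.001 rad, so 0.05216 mrad = 0.05216 * 0.001 = 5.216e-05 rad. 1 min^(-1) = 0.016666667 Hz, so 1.518 min^(-1) = 1.518 * 0.016666667 = 0.0253 Hz. Combine: 5.216e-05 rad * 0.0253 Hz = 1.319648e-06 rad/s. Result: 1.319648e-06 rad/s ≈ 1.32e-06 rad/s (4 s.f.).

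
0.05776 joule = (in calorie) 0.05776 joule = 0.05776 J. 1 calorie = 4.184 J, so 0.05776 J = 0.05776 / 4.184 = 0.013804971 calorie ≈ 0.0138 calorie (4 s.f.). Final answer: 0.0138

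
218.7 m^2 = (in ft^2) 2354. Check: 1 ft^2 = 0.09290304 m^2, so 218.7 m^2 = 218.7 / 0.09290304 = 2354.0672 ft^2 ≈ 2354 ft^2 (4 s.f.).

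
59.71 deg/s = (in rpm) 1 deg/s = 0.017453293 rad/s, so 59.71 deg/s = 59.71 * 0.017453293 = 1.0421361 rad/s. 1 rpm = 0.10471976 rad/s, so 1.0421361 rad/s = 1.0421361 / 0.10471976 = 9.9516667 rpm ≈ 9.952 rpm (4 s.f.). Final answer: 9.952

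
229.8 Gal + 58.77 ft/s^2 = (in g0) 2.061. Check: 1 Gal = 0.01 m/s^2, so 229.8 Gal = 229.8 * 0.01 = 2.298 m/s^2. 1 ft/s^2 = 0.3048 m/s^2, so 58.77 ft/s^2 = 58.77 * 0.3048 = 17.913096 m/s^2. Sum: 2.298 + 17.913096 = 20.211096 m/s^2. 1 g0 = 9.80665 m/s^2, so 20.211096 m/s^2 = 20.211096 / 9.80665 = 2.0609582 g0 ≈ 2.061 g0 (4 s.f.).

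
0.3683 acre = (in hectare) 0.149. Check: 1 acre = 4046.8564 m^2, so 0.3683 acre = 0.3683 * 4046.8564 = 1490.4572 m^2. 1 hectare = 10000 m^2, so 1490.4572 m^2 = 1490.4572 / 10000 = 0.14904572 hectare ≈ 0.149 hectare (4 s.f.).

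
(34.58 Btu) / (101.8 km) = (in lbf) 0.08057. Check: 1 Btu = 1055.0559 J, so 34.58 Btu = 34.58 * 1055.0559 = 36483.831 J. 1 km = 1000 m, so 101.8 km = 101.8 * 1000 = 101800 m. Combine: 36483.831 J / 101800 m = 0.35838734 N. 1 lbf = 4.4482216 N, so 0.35838734 N = 0.35838734 / 4.4482216 = 0.08056868 lbf ≈ 0.08057 lbf (4 s.f.).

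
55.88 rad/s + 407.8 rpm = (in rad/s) 55.88 rad/s is already in rad/s. 1 rpm = 0.10471976 rad/s, so 407.8 rpm = 407.8 * 0.10471976 = 42.704716 rad/s. Sum: 55.88 + 42.704716 = 98.584716 rad/s. Result: 98.584716 rad/s ≈ 98.58 rad/s (4 s.f.). Final answer: 98.58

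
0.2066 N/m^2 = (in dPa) 0.2066 N/m^2 = 0.2066 Pa. 1 dPa = 0.1 Pa, so 0.2066 Pa = 0.2066 / 0.1 = 2.066 dPa. Final answer: 2.066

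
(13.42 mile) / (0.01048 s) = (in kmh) 7.419e+06. Check: 1 mile = 1609.344 m, so 13.42 mile = 13.42 * 1609.344 = 21597.396 m. 0.01048 s is already in s. Combine: 21597.396 m / 0.01048 s = 2060820.3 m/s. 1 kmh = 0.27777778 m/s, so 2060820.3 m/s = 2060820.3 / 0.27777778 = 7418953 kmh ≈ 7.419e+06 kmh (4 s.f.).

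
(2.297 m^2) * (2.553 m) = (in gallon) 1549. Check: 2.297 m^2 is already in m^2. 2.553 m is already in m. Combine: 2.297 m^2 * 2.553 m = 5.864241 m^3. 1 gallon = 0.0037854118 m^3, so 5.864241 m^3 = 5.864241 / 0.0037854118 = 1549.1686 gallon ≈ 1549 gallon (4 s.f.).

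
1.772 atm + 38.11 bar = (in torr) 2.993e+04. Check: 1 atm = 101325 Pa, so 1.772 atm = 1.772 * 101325 = 179547.9 Pa. 1 bar = 100000 Pa, so 38.11 bar = 38.11 * 100000 = 3811000 Pa. Sum: 179547.9 + 3811000 = 3990547.9 Pa. 1 torr = 133.32237 Pa, so 3990547.9 Pa = 3990547.9 / 133.32237 = 29931.571 torr ≈ 2.993e+04 torr (4 s.f.).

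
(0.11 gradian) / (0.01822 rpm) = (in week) 1.497e-06. Check: 1 gradian = 0.015707963 rad, so 0.11 gradian = 0.11 * 0.015707963 = 0.001727876 rad. 1 rpm = 0.10471976 rad/s, so 0.01822 rpm = 0.01822 * 0.10471976 = 0.0019079939 rad/s. Combine: 0.001727876 rad / 0.0019079939 rad/s = 0.90559824 s. 1 week = 604800 s, so 0.90559824 s = 0.90559824 / 604800 = 1.4973516e-06 week ≈ 1.497e-06 week (4 s.f.).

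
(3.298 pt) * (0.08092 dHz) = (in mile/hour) 1 pt = 0.00035277778 m, so 3.298 pt = 3.298 * 0.00035277778 = 0.0011634611 m. 1 dHz = 0.1 Hz, so 0.08092 dHz = 0.08092 * 0.1 = 0.008092 Hz. Combine: 0.0011634611 m * 0.008092 Hz = 9.4147273e-06 m/s. 1 mile/hour = 0.44704 m/s, so 9.4147273e-06 m/s = 9.4147273e-06 / 0.44704 = 2.1060145e-05 mile/hour ≈ 2.106e-05 mile/hour (4 s.f.). Final answer: 2.106e-05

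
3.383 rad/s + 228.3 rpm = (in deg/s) 3.383 rad/s is already in rad/s. 1 rpm = 0.10471976 rad/s, so 228.3 rpm = 228.3 * 0.10471976 = 23.90752 rad/s. Sum: 3.383 + 23.90752 = 27.29052 rad/s. 1 deg/s = 0.017453293 rad/s, so 27.29052 rad/s = 27.29052 / 0.017453293 = 1563.6316 deg/s ≈ 1564 deg/s (4 s.f.). Final answer: 1564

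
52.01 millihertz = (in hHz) 0.0005201. Check: 1 millihertz = 0.001 Hz, so 52.01 millihertz = 52.01 * 0.001 = 0.05201 Hz. 1 hHz = 100 Hz, so 0.05201 Hz = 0.05201 / 100 = 0.0005201 hHz.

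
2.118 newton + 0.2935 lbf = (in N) 2.118 newton = 2.118 N. 1 lbf = 4.4482216 N, so 0.2935 lbf = 0.2935 * 4.4482216 = 1.305553 N. Sum: 2.118 + 1.305553 = 3.423553 N. Result: 3.423553 N ≈ 3.424 N (4 s.f.). Final answer: 3.424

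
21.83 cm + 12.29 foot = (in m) 1 cm = 0.01 m, so 21.83 cm = 21.83 * 0.01 = 0.2183 m. 1 foot = 0.3048 m, so 12.29 foot = 12.29 * 0.3048 = 3.745992 m. Sum: 0.2183 + 3.745992 = 3.964292 m. Result: 3.964292 m ≈ 3.964 m (4 s.f.). Final answer: 3.964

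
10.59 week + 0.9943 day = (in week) 1 week = 604800 s, so 10.59 week = 10.59 * 604800 = 6404832 s. 1 day = 86400 s, so 0.9943 day = 0.9943 * 86400 = 85907.52 s. Sum: 6404832 + 85907.52 = 6490739.5 s. 1 week = 604800 s, so 6490739.5 s = 6490739.5 / 604800 = 10.732043 week ≈ 10.73 week (4 s.f.). Final answer: 10.73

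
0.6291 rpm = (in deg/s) 3.775. Check: 1 rpm = 0.10471976 rad/s, so 0.6291 rpm = 0.6291 * 0.10471976 = 0.065879198 rad/s. 1 deg/s = 0.017453293 rad/s, so 0.065879198 rad/s = 0.065879198 / 0.017453293 = 3.7746 deg/s ≈ 3.775 deg/s (4 s.f.).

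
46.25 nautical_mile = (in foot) 1 nautical_mile = 1852 m, so 46.25 nautical_mile = 46.25 * 1852 = 85655 m. 1 foot = 0.3048 m, so 85655 m = 85655 / 0.3048 = 281020.34 foot ≈ 2.81e+05 foot (4 s.f.). Final answer: 2.81e+05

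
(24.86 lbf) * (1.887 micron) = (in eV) 1 lbf = 4.4482216 N, so 24.86 lbf = 24.86 * 4.4482216 = 110.58279 N. 1 micron = 1e-06 m, so 1.887 micron = 1.887 * 1e-06 = 1.887e-06 m. Combine: 110.58279 N * 1.887e-06 m = 0.00020866972 J. 1 eV = 1.6021766e-19 J, so 0.00020866972 J = 0.00020866972 / 1.6021766e-19 = 1.302414e+15 eV ≈ 1.302e+15 eV (4 s.f.). Final answer: 1.302e+15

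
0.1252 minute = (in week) 1 minute = 60 s, so 0.1252 minute = 0.1252 * 60 = 7.512 s. 1 week = 604800 s, so 7.512 s = 7.512 / 604800 = 1.2420635e-05 week ≈ 1.242e-05 week (4 s.f.). Final answer: 1.242e-05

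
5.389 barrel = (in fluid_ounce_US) 2.897e+04. Check: 1 barrel = 0.15898729 m^3, so 5.389 barrel = 5.389 * 0.15898729 = 0.85678253 m^3. 1 fluid_ounce_US = 2.957353e-05 m^3, so 0.85678253 m^3 = 0.85678253 / 2.957353e-05 = 28971.264 fluid_ounce_US ≈ 2.897e+04 fluid_ounce_US (4 s.f.).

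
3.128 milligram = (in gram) 0.003128. Check: 1 milligram = 1e-06 kg, so 3.128 milligram = 3.128 * 1e-06 = 3.128e-06 kg. 1 gram = 0.001 kg, so 3.128e-06 kg = 3.128e-06 / 0.001 = 0.003128 gram.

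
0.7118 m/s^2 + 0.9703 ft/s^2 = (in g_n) 0.7118 m/s^2 is already in m/s^2. 1 ft/s^2 = 0.3048 m/s^2, so 0.9703 ft/s^2 = 0.9703 * 0.3048 = 0.29574744 m/s^2. Sum: 0.7118 + 0.29574744 = 1.0075474 m/s^2. 1 g_n = 9.80665 m/s^2, so 1.0075474 m/s^2 = 1.0075474 / 9.80665 = 0.10274125 g_n ≈ 0.1027 g_n (4 s.f.). Final answer: 0.1027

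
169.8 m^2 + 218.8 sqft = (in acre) 169.8 m^2 is already in m^2. 1 sqft = 0.09290304 m^2, so 218.8 sqft = 218.8 * 0.09290304 = 20.327185 m^2. Sum: 169.8 + 20.327185 = 190.12719 m^2. 1 acre = 4046.8564 m^2, so 190.12719 m^2 = 190.12719 / 4046.8564 = 0.046981451 acre ≈ 0.04698 acre (4 s.f.). Final answer: 0.04698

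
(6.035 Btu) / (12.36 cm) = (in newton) 5.152e+04. Check: 1 Btu = 1055.0559 J, so 6.035 Btu = 6.035 * 1055.0559 = 6367.2621 J. 1 cm = 0.01 m, so 12.36 cm = 12.36 * 0.01 = 0.1236 m. Combine: 6367.2621 J / 0.1236 m = 51515.065 N. 51515.065 N = 51515.065 newton ≈ 5.152e+04 newton (4 s.f.).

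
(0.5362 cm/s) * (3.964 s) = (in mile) 1.321e-05. Check: 1 cm/s = 0.01 m/s, so 0.5362 cm/s = 0.5362 * 0.01 = 0.005362 m/s. 3.964 s is already in s. Combine: 0.005362 m/s * 3.964 s = 0.021254968 m. 1 mile = 1609.344 m, so 0.021254968 m = 0.021254968 / 1609.344 = 1.3207225e-05 mile ≈ 1.321e-05 mile (4 s.f.).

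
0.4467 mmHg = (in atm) 1 mmHg = 133.32237 Pa, so 0.4467 mmHg = 0.4467 * 133.32237 = 59.555102 Pa. 1 atm = 101325 Pa, so 59.555102 Pa = 59.555102 / 101325 = 0.00058776316 atm ≈ 0.0005878 atm (4 s.f.). Final answer: 0.0005878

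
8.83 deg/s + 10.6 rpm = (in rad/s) 1.264. Check: 1 deg/s = 0.017453293 rad/s, so 8.83 deg/s = 8.83 * 0.017453293 = 0.15411257 rad/s. 1 rpm = 0.10471976 rad/s, so 10.6 rpm = 10.6 * 0.10471976 = 1.1100294 rad/s. Sum: 0.15411257 + 1.1100294 = 1.264142 rad/s. Result: 1.264142 rad/s ≈ 1.264 rad/s (4 s.f.).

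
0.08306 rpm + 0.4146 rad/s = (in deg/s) 1 rpm = 0.10471976 rad/s, so 0.08306 rpm = 0.08306 * 0.10471976 = 0.0086980229 rad/s. 0.4146 rad/s is already in rad/s. Sum: 0.0086980229 + 0.4146 = 0.42329802 rad/s. 1 deg/s = 0.017453293 rad/s, so 0.42329802 rad/s = 0.42329802 / 0.017453293 = 24.25319 deg/s ≈ 24.25 deg/s (4 s.f.). Final answer: 24.25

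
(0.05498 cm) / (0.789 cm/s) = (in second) 1 cm = 0.01 m, so 0.05498 cm = 0.05498 * 0.01 = 0.0005498 m. 1 cm/s = 0.01 m/s, so 0.789 cm/s = 0.789 * 0.01 = 0.00789 m/s. Combine: 0.0005498 m / 0.00789 m/s = 0.069683143 s. 0.069683143 s = 0.069683143 second ≈ 0.06968 second (4 s.f.). Final answer: 0.06968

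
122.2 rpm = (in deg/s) 1 rpm = 0.10471976 rad/s, so 122.2 rpm = 122.2 * 0.10471976 = 12.796754 rad/s. 1 deg/s = 0.017453293 rad/s, so 12.796754 rad/s = 12.796754 / 0.017453293 = 733.2 deg/s. Final answer: 733.2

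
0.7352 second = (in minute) 0.7352 second = 0.7352 s. 1 minute = 60 s, so 0.7352 s = 0.7352 / 60 = 0.012253333 minute ≈ 0.01225 minute (4 s.f.). Final answer: 0.01225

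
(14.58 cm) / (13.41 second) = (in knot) 0.02113. Check: 1 cm = 0.01 m, so 14.58 cm = 14.58 * 0.01 = 0.1458 m. 13.41 second = 13.41 s. Combine: 0.1458 m / 13.41 s = 0.010872483 m/s. 1 knot = 0.51444444 m/s, so 0.010872483 m/s = 0.010872483 / 0.51444444 = 0.021134417 knot ≈ 0.02113 knot (4 s.f.).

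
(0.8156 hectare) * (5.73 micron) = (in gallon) 12.35. Check: 1 hectare = 10000 m^2, so 0.8156 hectare = 0.8156 * 10000 = 8156 m^2. 1 micron = 1e-06 m, so 5.73 micron = 5.73 * 1e-06 = 5.73e-06 m. Combine: 8156 m^2 * 5.73e-06 m = 0.04673388 m^3. 1 gallon = 0.0037854118 m^3, so 0.04673388 m^3 = 0.04673388 / 0.0037854118 = 12.345785 gallon ≈ 12.35 gallon (4 s.f.).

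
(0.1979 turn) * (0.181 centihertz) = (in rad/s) 0.002251. Check: 1 turn = 6.2831853 rad, so 0.1979 turn = 0.1979 * 6.2831853 = 1.2434424 rad. 1 centihertz = 0.01 Hz, so 0.181 centihertz = 0.181 * 0.01 = 0.00181 Hz. Combine: 1.2434424 rad * 0.00181 Hz = 0.0022506307 rad/s. Result: 0.0022506307 rad/s ≈ 0.002251 rad/s (4 s.f.).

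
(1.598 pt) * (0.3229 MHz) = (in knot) 353.8. Check: 1 pt = 0.00035277778 m, so 1.598 pt = 1.598 * 0.00035277778 = 0.00056373889 m. 1 MHz = 1000000 Hz, so 0.3229 MHz = 0.3229 * 1000000 = 322900 Hz. Combine: 0.00056373889 m * 322900 Hz = 182.03129 m/s. 1 knot = 0.51444444 m/s, so 182.03129 m/s = 182.03129 / 0.51444444 = 353.84052 knot ≈ 353.8 knot (4 s.f.).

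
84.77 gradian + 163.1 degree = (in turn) 0.665. Check: 1 gradian = 0.015707963 rad, so 84.77 gradian = 84.77 * 0.015707963 = 1.331564 rad. 1 degree = 0.017453293 rad, so 163.1 degree = 163.1 * 0.017453293 = 2.846632 rad. Sum: 1.331564 + 2.846632 = 4.1781961 rad. 1 turn = 6.2831853 rad, so 4.1781961 rad = 4.1781961 / 6.2831853 = 0.66498056 turn ≈ 0.665 turn (4 s.f.).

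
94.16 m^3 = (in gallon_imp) 1 gallon_imp = 0.00454609 m^3, so 94.16 m^3 = 94.16 / 0.00454609 = 20712.304 gallon_imp ≈ 2.071e+04 gallon_imp (4 s.f.). Final answer: 2.071e+04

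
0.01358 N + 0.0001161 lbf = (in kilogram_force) 0.001437. Check: 0.01358 N is already in N. 1 lbf = 4.4482216 N, so 0.0001161 lbf = 0.0001161 * 4.4482216 = 0.00051643853 N. Sum: 0.01358 + 0.00051643853 = 0.014096439 N. 1 kilogram_force = 9.80665 N, so 0.014096439 N = 0.014096439 / 9.80665 = 0.0014374367 kilogram_force ≈ 0.001437 kilogram_force (4 s.f.).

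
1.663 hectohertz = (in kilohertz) 1 hectohertz = 100 Hz, so 1.663 hectohertz = 1.663 * 100 = 166.3 Hz. 1 kilohertz = 1000 Hz, so 166.3 Hz = 166.3 / 1000 = 0.1663 kilohertz. Final answer: 0.1663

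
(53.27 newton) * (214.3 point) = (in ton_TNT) 9.625e-10. Check: 53.27 newton = 53.27 N. 1 point = 0.00035277778 m, so 214.3 point = 214.3 * 0.00035277778 = 0.075600278 m. Combine: 53.27 N * 0.075600278 m = 4.0272268 J. 1 ton_TNT = 4.184e+09 J, so 4.0272268 J = 4.0272268 / 4.184e+09 = 9.6253031e-10 ton_TNT ≈ 9.625e-10 ton_TNT (4 s.f.).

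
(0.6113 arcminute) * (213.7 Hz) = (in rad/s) 0.038. Check: 1 arcminute = 0.00029088821 rad, so 0.6113 arcminute = 0.6113 * 0.00029088821 = 0.00017781996 rad. 213.7 Hz is already in Hz. Combine: 0.00017781996 rad * 213.7 Hz = 0.038000126 rad/s. Result: 0.038000126 rad/s ≈ 0.038 rad/s (4 s.f.).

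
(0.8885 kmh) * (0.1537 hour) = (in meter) 136.6. Check: 1 kmh = 0.27777778 m/s, so 0.8885 kmh = 0.8885 * 0.27777778 = 0.24680556 m/s. 1 hour = 3600 s, so 0.1537 hour = 0.1537 * 3600 = 553.32 s. Combine: 0.24680556 m/s * 553.32 s = 136.56245 m. 136.56245 m = 136.56245 meter ≈ 136.6 meter (4 s.f.).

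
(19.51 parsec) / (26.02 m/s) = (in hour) 1 parsec = 3.0856776e+16 m, so 19.51 parsec = 19.51 * 3.0856776e+16 = 6.020157e+17 m. 26.02 m/s is already in m/s. Combine: 6.020157e+17 m / 26.02 m/s = 2.3136652e+16 s. 1 hour = 3600 s, so 2.3136652e+16 s = 2.3136652e+16 / 3600 = 6.4268479e+12 hour ≈ 6.427e+12 hour (4 s.f.). Final answer: 6.427e+12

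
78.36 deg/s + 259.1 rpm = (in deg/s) 1633. Check: 1 deg/s = 0.017453293 rad/s, so 78.36 deg/s = 78.36 * 0.017453293 = 1.36764 rad/s. 1 rpm = 0.10471976 rad/s, so 259.1 rpm = 259.1 * 0.10471976 = 27.132889 rad/s. Sum: 1.36764 + 27.132889 = 28.500529 rad/s. 1 deg/s = 0.017453293 rad/s, so 28.500529 rad/s = 28.500529 / 0.017453293 = 1632.96 deg/s ≈ 1633 deg/s (4 s.f.).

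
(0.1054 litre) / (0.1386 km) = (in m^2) 1 litre = 0.001 m^3, so 0.1054 litre = 0.1054 * 0.001 = 0.0001054 m^3. 1 km = 1000 m, so 0.1386 km = 0.1386 * 1000 = 138.6 m. Combine: 0.0001054 m^3 / 138.6 m = 7.6046176e-07 m^2. Result: 7.6046176e-07 m^2 ≈ 7.605e-07 m^2 (4 s.f.). Final answer: 7.605e-07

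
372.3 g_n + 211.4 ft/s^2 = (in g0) 378.9. Check: 1 g_n = 9.80665 m/s^2, so 372.3 g_n = 372.3 * 9.80665 = 3651.0158 m/s^2. 1 ft/s^2 = 0.3048 m/s^2, so 211.4 ft/s^2 = 211.4 * 0.3048 = 64.43472 m/s^2. Sum: 3651.0158 + 64.43472 = 3715.4505 m/s^2. 1 g0 = 9.80665 m/s^2, so 3715.4505 m/s^2 = 3715.4505 / 9.80665 = 378.87051 g0 ≈ 378.9 g0 (4 s.f.).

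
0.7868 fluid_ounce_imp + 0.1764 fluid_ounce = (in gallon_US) 1 fluid_ounce_imp = 2.8413063e-05 m^3, so 0.7868 fluid_ounce_imp = 0.7868 * 2.8413063e-05 = 2.2355398e-05 m^3. 1 fluid_ounce = 2.957353e-05 m^3, so 0.1764 fluid_ounce = 0.1764 * 2.957353e-05 = 5.2167706e-06 m^3. Sum: 2.2355398e-05 + 5.2167706e-06 = 2.7572168e-05 m^3. 1 gallon_US = 0.0037854118 m^3, so 2.7572168e-05 m^3 = 2.7572168e-05 / 0.0037854118 = 0.0072837963 gallon_US ≈ 0.007284 gallon_US (4 s.f.). Final answer: 0.007284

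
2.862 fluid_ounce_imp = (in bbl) 1 fluid_ounce_imp = 2.8413063e-05 m^3, so 2.862 fluid_ounce_imp = 2.862 * 2.8413063e-05 = 8.1318185e-05 m^3. 1 bbl = 0.15898729 m^3, so 8.1318185e-05 m^3 = 8.1318185e-05 / 0.15898729 = 0.000511476 bbl ≈ 0.0005115 bbl (4 s.f.). Final answer: 0.0005115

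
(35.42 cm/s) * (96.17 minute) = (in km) 2.044. Check: 1 cm/s = 0.01 m/s, so 35.42 cm/s = 35.42 * 0.01 = 0.3542 m/s. 1 minute = 60 s, so 96.17 minute = 96.17 * 60 = 5770.2 s. Combine: 0.3542 m/s * 5770.2 s = 2043.8048 m. 1 km = 1000 m, so 2043.8048 m = 2043.8048 / 1000 = 2.0438048 km ≈ 2.044 km (4 s.f.).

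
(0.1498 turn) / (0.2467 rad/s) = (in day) 1 turn = 6.2831853 rad, so 0.1498 turn = 0.1498 * 6.2831853 = 0.94122116 rad. 0.2467 rad/s is already in rad/s. Combine: 0.94122116 rad / 0.2467 rad/s = 3.8152459 s. 1 day = 86400 s, so 3.8152459 s = 3.8152459 / 86400 = 4.4157938e-05 day ≈ 4.416e-05 day (4 s.f.). Final answer: 4.416e-05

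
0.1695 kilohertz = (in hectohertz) 1.695. Check: 1 kilohertz = 1000 Hz, so 0.1695 kilohertz = 0.1695 * 1000 = 169.5 Hz. 1 hectohertz = 100 Hz, so 169.5 Hz = 169.5 / 100 = 1.695 hectohertz.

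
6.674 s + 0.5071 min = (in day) 0.0004294. Check: 6.674 s is already in s. 1 min = 60 s, so 0.5071 min = 0.5071 * 60 = 30.426 s. Sum: 6.674 + 30.426 = 37.1 s. 1 day = 86400 s, so 37.1 s = 37.1 / 86400 = 0.00042939815 day ≈ 0.0004294 day (4 s.f.).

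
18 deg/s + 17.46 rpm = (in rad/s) 2.143. Check: 1 deg/s = 0.017453293 rad/s, so 18 deg/s = 18 * 0.017453293 = 0.31415927 rad/s. 1 rpm = 0.10471976 rad/s, so 17.46 rpm = 17.46 * 0.10471976 = 1.8284069 rad/s. Sum: 0.31415927 + 1.8284069 = 2.1425662 rad/s. Result: 2.1425662 rad/s ≈ 2.143 rad/s (4 s.f.).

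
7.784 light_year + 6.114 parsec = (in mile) 1 light_year = 9.4607305e+15 m, so 7.784 light_year = 7.784 * 9.4607305e+15 = 7.3642326e+16 m. 1 parsec = 3.0856776e+16 m, so 6.114 parsec = 6.114 * 3.0856776e+16 = 1.8865833e+17 m. Sum: 7.3642326e+16 + 1.8865833e+17 = 2.6230065e+17 m. 1 mile = 1609.344 m, so 2.6230065e+17 m = 2.6230065e+17 / 1609.344 = 1.6298607e+14 mile ≈ 1.63e+14 mile (4 s.f.). Final answer: 1.63e+14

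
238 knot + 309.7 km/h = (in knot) 1 knot = 0.51444444 m/s, so 238 knot = 238 * 0.51444444 = 122.43778 m/s. 1 km/h = 0.27777778 m/s, so 309.7 km/h = 309.7 * 0.27777778 = 86.027778 m/s. Sum: 122.43778 + 86.027778 = 208.46556 m/s. 1 knot = 0.51444444 m/s, so 208.46556 m/s = 208.46556 / 0.51444444 = 405.22462 knot ≈ 405.2 knot (4 s.f.). Final answer: 405.2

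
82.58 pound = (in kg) 1 pound = 0.45359237 kg, so 82.58 pound = 82.58 * 0.45359237 = 37.457658 kg. Result: 37.457658 kg ≈ 37.46 kg (4 s.f.). Final answer: 37.46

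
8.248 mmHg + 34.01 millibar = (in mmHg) 1 mmHg = 133.32237 Pa, so 8.248 mmHg = 8.248 * 133.32237 = 1099.6429 Pa. 1 millibar = 100 Pa, so 34.01 millibar = 34.01 * 100 = 3401 Pa. Sum: 1099.6429 + 3401 = 4500.6429 Pa. 1 mmHg = 133.32237 Pa, so 4500.6429 Pa = 4500.6429 / 133.32237 = 33.757598 mmHg ≈ 33.76 mmHg (4 s.f.). Final answer: 33.76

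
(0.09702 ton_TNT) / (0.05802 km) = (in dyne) 6.996e+11. Check: 1 ton_TNT = 4.184e+09 J, so 0.09702 ton_TNT = 0.09702 * 4.184e+09 = 4.0593168e+08 J. 1 km = 1000 m, so 0.05802 km = 0.05802 * 1000 = 58.02 m. Combine: 4.0593168e+08 J / 58.02 m = 6996409.5 N. 1 dyne = 1e-05 N, so 6996409.5 N = 6996409.5 / 1e-05 = 6.9964095e+11 dyne ≈ 6.996e+11 dyne (4 s.f.).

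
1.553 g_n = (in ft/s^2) 49.97. Check: 1 g_n = 9.80665 m/s^2, so 1.553 g_n = 1.553 * 9.80665 = 15.229727 m/s^2. 1 ft/s^2 = 0.3048 m/s^2, so 15.229727 m/s^2 = 15.229727 / 0.3048 = 49.966297 ft/s^2 ≈ 49.97 ft/s^2 (4 s.f.).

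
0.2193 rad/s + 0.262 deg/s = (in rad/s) 0.2193 rad/s is already in rad/s. 1 deg/s = 0.017453293 rad/s, so 0.262 deg/s = 0.262 * 0.017453293 = 0.0045727626 rad/s. Sum: 0.2193 + 0.0045727626 = 0.22387276 rad/s. Result: 0.22387276 rad/s ≈ 0.2239 rad/s (4 s.f.). Final answer: 0.2239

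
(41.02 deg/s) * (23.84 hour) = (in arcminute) 1 deg/s = 0.017453293 rad/s, so 41.02 deg/s = 41.02 * 0.017453293 = 0.71593406 rad/s. 1 hour = 3600 s, so 23.84 hour = 23.84 * 3600 = 85824 s. Combine: 0.71593406 rad/s * 85824 s = 61444.325 rad. 1 arcminute = 0.00029088821 rad, so 61444.325 rad = 61444.325 / 0.00029088821 = 2.1123003e+08 arcminute ≈ 2.112e+08 arcminute (4 s.f.). Final answer: 2.112e+08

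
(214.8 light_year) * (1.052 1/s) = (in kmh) 1 light_year = 9.4607305e+15 m, so 214.8 light_year = 214.8 * 9.4607305e+15 = 2.0321649e+18 m. 1.052 1/s = 1.052 Hz. Combine: 2.0321649e+18 m * 1.052 Hz = 2.1378375e+18 m/s. 1 kmh = 0.27777778 m/s, so 2.1378375e+18 m/s = 2.1378375e+18 / 0.27777778 = 7.6962149e+18 kmh ≈ 7.696e+18 kmh (4 s.f.). Final answer: 7.696e+18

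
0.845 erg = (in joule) 1 erg = 1e-07 J, so 0.845 erg = 0.845 * 1e-07 = 8.45e-08 J. 8.45e-08 J = 8.45e-08 joule. Final answer: 8.45e-08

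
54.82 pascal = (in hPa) 54.82 pascal = 54.82 Pa. 1 hPa = 100 Pa, so 54.82 Pa = 54.82 / 100 = 0.5482 hPa. Final answer: 0.5482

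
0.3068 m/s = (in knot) 1 knot = 0.51444444 m/s, so 0.3068 m/s = 0.3068 / 0.51444444 = 0.59637149 knot ≈ 0.5964 knot (4 s.f.). Final answer: 0.5964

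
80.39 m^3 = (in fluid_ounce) 2.718e+06. Check: 1 fluid_ounce = 2.957353e-05 m^3, so 80.39 m^3 = 80.39 / 2.957353e-05 = 2718309.3 fluid_ounce ≈ 2.718e+06 fluid_ounce (4 s.f.).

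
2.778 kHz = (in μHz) 2.778e+09. Check: 1 kHz = 1000 Hz, so 2.778 kHz = 2.778 * 1000 = 2778 Hz. 1 μHz = 1e-06 Hz, so 2778 Hz = 2778 / 1e-06 = 2.778e+09 μHz.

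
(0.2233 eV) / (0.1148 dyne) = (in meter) 3.116e-14. Check: 1 eV = 1.6021766e-19 J, so 0.2233 eV = 0.2233 * 1.6021766e-19 = 3.5776604e-20 J. 1 dyne = 1e-05 N, so 0.1148 dyne = 0.1148 * 1e-05 = 1.148e-06 N. Combine: 3.5776604e-20 J / 1.148e-06 N = 3.1164289e-14 m. 3.1164289e-14 m = 3.1164289e-14 meter ≈ 3.116e-14 meter (4 s.f.).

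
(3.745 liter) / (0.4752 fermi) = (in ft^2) 1 liter = 0.001 m^3, so 3.745 liter = 3.745 * 0.001 = 0.003745 m^3. 1 fermi = 1e-15 m, so 0.4752 fermi = 0.4752 * 1e-15 = 4.752e-16 m. Combine: 0.003745 m^3 / 4.752e-16 m = 7.8808923e+12 m^2. 1 ft^2 = 0.09290304 m^2, so 7.8808923e+12 m^2 = 7.8808923e+12 / 0.09290304 = 8.4829218e+13 ft^2 ≈ 8.483e+13 ft^2 (4 s.f.). Final answer: 8.483e+13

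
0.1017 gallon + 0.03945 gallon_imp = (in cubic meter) 0.0005643. Check: 1 gallon = 0.0037854118 m^3, so 0.1017 gallon = 0.1017 * 0.0037854118 = 0.00038497638 m^3. 1 gallon_imp = 0.00454609 m^3, so 0.03945 gallon_imp = 0.03945 * 0.00454609 = 0.00017934325 m^3. Sum: 0.00038497638 + 0.00017934325 = 0.00056431963 m^3. 0.00056431963 m^3 = 0.00056431963 cubic meter ≈ 0.0005643 cubic meter (4 s.f.).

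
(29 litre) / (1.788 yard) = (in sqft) 0.1909. Check: 1 litre = 0.001 m^3, so 29 litre = 29 * 0.001 = 0.029 m^3. 1 yard = 0.9144 m, so 1.788 yard = 1.788 * 0.9144 = 1.6349472 m. Combine: 0.029 m^3 / 1.6349472 m = 0.017737576 m^2. 1 sqft = 0.09290304 m^2, so 0.017737576 m^2 = 0.017737576 / 0.09290304 = 0.19092568 sqft ≈ 0.1909 sqft (4 s.f.).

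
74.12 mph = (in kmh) 119.3. Check: 1 mph = 0.44704 m/s, so 74.12 mph = 74.12 * 0.44704 = 33.134605 m/s. 1 kmh = 0.27777778 m/s, so 33.134605 m/s = 33.134605 / 0.27777778 = 119.28458 kmh ≈ 119.3 kmh (4 s.f.).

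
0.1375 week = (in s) 1 week = 604800 s, so 0.1375 week = 0.1375 * 604800 = 83160 s. Result: 83160 s ≈ 8.316e+04 s (4 s.f.). Final answer: 8.316e+04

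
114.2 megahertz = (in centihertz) 1.142e+10. Check: 1 megahertz = 1000000 Hz, so 114.2 megahertz = 114.2 * 1000000 = 1.142e+08 Hz. 1 centihertz = 0.01 Hz, so 1.142e+08 Hz = 1.142e+08 / 0.01 = 1.142e+10 centihertz.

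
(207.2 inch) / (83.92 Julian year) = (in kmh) 1 inch = 0.0254 m, so 207.2 inch = 207.2 * 0.0254 = 5.26288 m. 1 Julian year = 31557600 s, so 83.92 Julian year = 83.92 * 31557600 = 2.6483138e+09 s. Combine: 5.26288 m / 2.6483138e+09 s = 1.987257e-09 m/s. 1 kmh = 0.27777778 m/s, so 1.987257e-09 m/s = 1.987257e-09 / 0.27777778 = 7.154125e-09 kmh ≈ 7.154e-09 kmh (4 s.f.). Final answer: 7.154e-09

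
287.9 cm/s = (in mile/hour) 6.44. Check: 1 cm/s = 0.01 m/s, so 287.9 cm/s = 287.9 * 0.01 = 2.879 m/s. 1 mile/hour = 0.44704 m/s, so 2.879 m/s = 2.879 / 0.44704 = 6.4401396 mile/hour ≈ 6.44 mile/hour (4 s.f.).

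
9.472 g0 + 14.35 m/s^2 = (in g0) 10.94. Check: 1 g0 = 9.80665 m/s^2, so 9.472 g0 = 9.472 * 9.80665 = 92.888589 m/s^2. 14.35 m/s^2 is already in m/s^2. Sum: 92.888589 + 14.35 = 107.23859 m/s^2. 1 g0 = 9.80665 m/s^2, so 107.23859 m/s^2 = 107.23859 / 9.80665 = 10.935293 g0 ≈ 10.94 g0 (4 s.f.).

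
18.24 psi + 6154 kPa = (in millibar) 6.28e+04. Check: 1 psi = 6894.7573 Pa, so 18.24 psi = 18.24 * 6894.7573 = 125760.37 Pa. 1 kPa = 1000 Pa, so 6154 kPa = 6154 * 1000 = 6154000 Pa. Sum: 125760.37 + 6154000 = 6279760.4 Pa. 1 millibar = 100 Pa, so 6279760.4 Pa = 6279760.4 / 100 = 62797.604 millibar ≈ 6.28e+04 millibar (4 s.f.).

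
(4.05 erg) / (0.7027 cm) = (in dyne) 1 erg = 1e-07 J, so 4.05 erg = 4.05 * 1e-07 = 4.05e-07 J. 1 cm = 0.01 m, so 0.7027 cm = 0.7027 * 0.01 = 0.007027 m. Combine: 4.05e-07 J / 0.007027 m = 5.7634837e-05 N. 1 dyne = 1e-05 N, so 5.7634837e-05 N = 5.7634837e-05 / 1e-05 = 5.7634837 dyne ≈ 5.763 dyne (4 s.f.). Final answer: 5.763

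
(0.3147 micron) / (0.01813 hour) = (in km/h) 1.736e-08. Check: 1 micron = 1e-06 m, so 0.3147 micron = 0.3147 * 1e-06 = 3.147e-07 m. 1 hour = 3600 s, so 0.01813 hour = 0.01813 * 3600 = 65.268 s. Combine: 3.147e-07 m / 65.268 s = 4.8216584e-09 m/s. 1 km/h = 0.27777778 m/s, so 4.8216584e-09 m/s = 4.8216584e-09 / 0.27777778 = 1.735797e-08 km/h ≈ 1.736e-08 km/h (4 s.f.).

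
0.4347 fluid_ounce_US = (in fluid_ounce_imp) 1 fluid_ounce_US = 2.957353e-05 m^3, so 0.4347 fluid_ounce_US = 0.4347 * 2.957353e-05 = 1.2855613e-05 m^3. 1 fluid_ounce_imp = 2.8413063e-05 m^3, so 1.2855613e-05 m^3 = 1.2855613e-05 / 2.8413063e-05 = 0.45245434 fluid_ounce_imp ≈ 0.4525 fluid_ounce_imp (4 s.f.). Final answer: 0.4525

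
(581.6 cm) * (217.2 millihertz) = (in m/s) 1.263. Check: 1 cm = 0.01 m, so 581.6 cm = 581.6 * 0.01 = 5.816 m. 1 millihertz = 0.001 Hz, so 217.2 millihertz = 217.2 * 0.001 = 0.2172 Hz. Combine: 5.816 m * 0.2172 Hz = 1.2632352 m/s. Result: 1.2632352 m/s ≈ 1.263 m/s (4 s.f.).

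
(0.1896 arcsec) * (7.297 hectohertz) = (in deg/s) 0.03843. Check: 1 arcsec = 4.8481368e-06 rad, so 0.1896 arcsec = 0.1896 * 4.8481368e-06 = 9.1920674e-07 rad. 1 hectohertz = 100 Hz, so 7.297 hectohertz = 7.297 * 100 = 729.7 Hz. Combine: 9.1920674e-07 rad * 729.7 Hz = 0.00067074516 rad/s. 1 deg/s = 0.017453293 rad/s, so 0.00067074516 rad/s = 0.00067074516 / 0.017453293 = 0.038430867 deg/s ≈ 0.03843 deg/s (4 s.f.).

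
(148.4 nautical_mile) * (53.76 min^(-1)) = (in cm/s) 2.463e+07. Check: 1 nautical_mile = 1852 m, so 148.4 nautical_mile = 148.4 * 1852 = 274836.8 m. 1 min^(-1) = 0.016666667 Hz, so 53.76 min^(-1) = 53.76 * 0.016666667 = 0.896 Hz. Combine: 274836.8 m * 0.896 Hz = 246253.77 m/s. 1 cm/s = 0.01 m/s, so 246253.77 m/s = 246253.77 / 0.01 = 24625377 cm/s ≈ 2.463e+07 cm/s (4 s.f.).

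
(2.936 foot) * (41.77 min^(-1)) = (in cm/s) 62.3. Check: 1 foot = 0.3048 m, so 2.936 foot = 2.936 * 0.3048 = 0.8948928 m. 1 min^(-1) = 0.016666667 Hz, so 41.77 min^(-1) = 41.77 * 0.016666667 = 0.69616667 Hz. Combine: 0.8948928 m * 0.69616667 Hz = 0.62299454 m/s. 1 cm/s = 0.01 m/s, so 0.62299454 m/s = 0.62299454 / 0.01 = 62.299454 cm/s ≈ 62.3 cm/s (4 s.f.).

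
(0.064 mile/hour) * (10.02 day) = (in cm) 1 mile/hour = 0.44704 m/s, so 0.064 mile/hour = 0.064 * 0.44704 = 0.02861056 m/s. 1 day = 86400 s, so 10.02 day = 10.02 * 86400 = 865728 s. Combine: 0.02861056 m/s * 865728 s = 24768.963 m. 1 cm = 0.01 m, so 24768.963 m = 24768.963 / 0.01 = 2476896.3 cm ≈ 2.477e+06 cm (4 s.f.). Final answer: 2.477e+06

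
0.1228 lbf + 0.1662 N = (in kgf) 0.07265. Check: 1 lbf = 4.4482216 N, so 0.1228 lbf = 0.1228 * 4.4482216 = 0.54624161 N. 0.1662 N is already in N. Sum: 0.54624161 + 0.1662 = 0.71244161 N. 1 kgf = 9.80665 N, so 0.71244161 N = 0.71244161 / 9.80665 = 0.072648826 kgf ≈ 0.07265 kgf (4 s.f.).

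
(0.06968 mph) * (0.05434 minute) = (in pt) 1 mph = 0.44704 m/s, so 0.06968 mph = 0.06968 * 0.44704 = 0.031149747 m/s. 1 minute = 60 s, so 0.05434 minute = 0.05434 * 60 = 3.2604 s. Combine: 0.031149747 m/s * 3.2604 s = 0.10156064 m. 1 pt = 0.00035277778 m, so 0.10156064 m = 0.10156064 / 0.00035277778 = 287.88842 pt ≈ 287.9 pt (4 s.f.). Final answer: 287.9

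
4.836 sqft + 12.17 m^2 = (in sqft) 135.8. Check: 1 sqft = 0.09290304 m^2, so 4.836 sqft = 4.836 * 0.09290304 = 0.4492791 m^2. 12.17 m^2 is already in m^2. Sum: 0.4492791 + 12.17 = 12.619279 m^2. 1 sqft = 0.09290304 m^2, so 12.619279 m^2 = 12.619279 / 0.09290304 = 135.83279 sqft ≈ 135.8 sqft (4 s.f.).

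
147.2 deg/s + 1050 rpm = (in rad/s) 1 deg/s = 0.017453293 rad/s, so 147.2 deg/s = 147.2 * 0.017453293 = 2.5691247 rad/s. 1 rpm = 0.10471976 rad/s, so 1050 rpm = 1050 * 0.10471976 = 109.95574 rad/s. Sum: 2.5691247 + 109.95574 = 112.52487 rad/s. Result: 112.52487 rad/s ≈ 112.5 rad/s (4 s.f.). Final answer: 112.5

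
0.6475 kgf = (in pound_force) 1 kgf = 9.80665 N, so 0.6475 kgf = 0.6475 * 9.80665 = 6.3498059 N. 1 pound_force = 4.4482216 N, so 6.3498059 N = 6.3498059 / 4.4482216 = 1.4274931 pound_force ≈ 1.427 pound_force (4 s.f.). Final answer: 1.427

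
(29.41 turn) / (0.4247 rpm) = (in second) 4155. Check: 1 turn = 6.2831853 rad, so 29.41 turn = 29.41 * 6.2831853 = 184.78848 rad. 1 rpm = 0.10471976 rad/s, so 0.4247 rpm = 0.4247 * 0.10471976 = 0.04447448 rad/s. Combine: 184.78848 rad / 0.04447448 rad/s = 4154.9329 s. 4154.9329 s = 4154.9329 second ≈ 4155 second (4 s.f.).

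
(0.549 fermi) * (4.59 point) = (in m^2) 8.89e-19. Check: 1 fermi = 1e-15 m, so 0.549 fermi = 0.549 * 1e-15 = 5.49e-16 m. 1 point = 0.00035277778 m, so 4.59 point = 4.59 * 0.00035277778 = 0.00161925 m. Combine: 5.49e-16 m * 0.00161925 m = 8.8896825e-19 m^2. Result: 8.8896825e-19 m^2 ≈ 8.89e-19 m^2 (4 s.f.).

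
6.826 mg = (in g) 1 mg = 1e-06 kg, so 6.826 mg = 6.826 * 1e-06 = 6.826e-06 kg. 1 g = 0.001 kg, so 6.826e-06 kg = 6.826e-06 / 0.001 = 0.006826 g. Final answer: 0.006826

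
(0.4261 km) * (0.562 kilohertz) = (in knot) 1 km = 1000 m, so 0.4261 km = 0.4261 * 1000 = 426.1 m. 1 kilohertz = 1000 Hz, so 0.562 kilohertz = 0.562 * 1000 = 562 Hz. Combine: 426.1 m * 562 Hz = 239468.2 m/s. 1 knot = 0.51444444 m/s, so 239468.2 m/s = 239468.2 / 0.51444444 = 465488.94 knot ≈ 4.655e+05 knot (4 s.f.). Final answer: 4.655e+05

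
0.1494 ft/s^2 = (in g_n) 1 ft/s^2 = 0.3048 m/s^2, so 0.1494 ft/s^2 = 0.1494 * 0.3048 = 0.04553712 m/s^2. 1 g_n = 9.80665 m/s^2, so 0.04553712 m/s^2 = 0.04553712 / 9.80665 = 0.004643494 g_n ≈ 0.004643 g_n (4 s.f.). Final answer: 0.004643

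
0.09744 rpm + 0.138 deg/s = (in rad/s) 0.01261. Check: 1 rpm = 0.10471976 rad/s, so 0.09744 rpm = 0.09744 * 0.10471976 = 0.010203893 rad/s. 1 deg/s = 0.017453293 rad/s, so 0.138 deg/s = 0.138 * 0.017453293 = 0.0024085544 rad/s. Sum: 0.010203893 + 0.0024085544 = 0.012612447 rad/s. Result: 0.012612447 rad/s ≈ 0.01261 rad/s (4 s.f.).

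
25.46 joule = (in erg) 25.46 joule = 25.46 J. 1 erg = 1e-07 J, so 25.46 J = 25.46 / 1e-07 = 2.546e+08 erg. Final answer: 2.546e+08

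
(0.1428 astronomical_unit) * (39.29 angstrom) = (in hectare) 0.008393. Check: 1 astronomical_unit = 1.4959787e+11 m, so 0.1428 astronomical_unit = 0.1428 * 1.4959787e+11 = 2.1362576e+10 m. 1 angstrom = 1e-10 m, so 39.29 angstrom = 39.29 * 1e-10 = 3.929e-09 m. Combine: 2.1362576e+10 m * 3.929e-09 m = 83.933561 m^2. 1 hectare = 10000 m^2, so 83.933561 m^2 = 83.933561 / 10000 = 0.0083933561 hectare ≈ 0.008393 hectare (4 s.f.).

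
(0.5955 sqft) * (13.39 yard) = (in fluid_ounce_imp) 2.384e+04. Check: 1 sqft = 0.09290304 m^2, so 0.5955 sqft = 0.5955 * 0.09290304 = 0.05532376 m^2. 1 yard = 0.9144 m, so 13.39 yard = 13.39 * 0.9144 = 12.243816 m. Combine: 0.05532376 m^2 * 12.243816 m = 0.67737394 m^3. 1 fluid_ounce_imp = 2.8413063e-05 m^3, so 0.67737394 m^3 = 0.67737394 / 2.8413063e-05 = 23840.23 fluid_ounce_imp ≈ 2.384e+04 fluid_ounce_imp (4 s.f.).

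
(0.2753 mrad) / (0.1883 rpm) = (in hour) 1 mrad = 0.001 rad, so 0.2753 mrad = 0.2753 * 0.001 = 0.0002753 rad. 1 rpm = 0.10471976 rad/s, so 0.1883 rpm = 0.1883 * 0.10471976 = 0.01971873 rad/s. Combine: 0.0002753 rad / 0.01971873 rad/s = 0.013961345 s. 1 hour = 3600 s, so 0.013961345 s = 0.013961345 / 3600 = 3.8781515e-06 hour ≈ 3.878e-06 hour (4 s.f.). Final answer: 3.878e-06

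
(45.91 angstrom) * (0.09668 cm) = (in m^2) 4.439e-12. Check: 1 angstrom = 1e-10 m, so 45.91 angstrom = 45.91 * 1e-10 = 4.591e-09 m. 1 cm = 0.01 m, so 0.09668 cm = 0.09668 * 0.01 = 0.0009668 m. Combine: 4.591e-09 m * 0.0009668 m = 4.4385788e-12 m^2. Result: 4.4385788e-12 m^2 ≈ 4.439e-12 m^2 (4 s.f.).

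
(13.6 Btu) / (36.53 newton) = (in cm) 1 Btu = 1055.0559 J, so 13.6 Btu = 13.6 * 1055.0559 = 14348.76 J. 36.53 newton = 36.53 N. Combine: 14348.76 J / 36.53 N = 392.79386 m. 1 cm = 0.01 m, so 392.79386 m = 392.79386 / 0.01 = 39279.386 cm ≈ 3.928e+04 cm (4 s.f.). Final answer: 3.928e+04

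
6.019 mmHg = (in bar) 1 mmHg = 133.32237 Pa, so 6.019 mmHg = 6.019 * 133.32237 = 802.46734 Pa. 1 bar = 100000 Pa, so 802.46734 Pa = 802.46734 / 100000 = 0.0080246734 bar ≈ 0.008025 bar (4 s.f.). Final answer: 0.008025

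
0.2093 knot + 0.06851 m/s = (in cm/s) 17.62. Check: 1 knot = 0.51444444 m/s, so 0.2093 knot = 0.2093 * 0.51444444 = 0.10767322 m/s. 0.06851 m/s is already in m/s. Sum: 0.10767322 + 0.06851 = 0.17618322 m/s. 1 cm/s = 0.01 m/s, so 0.17618322 m/s = 0.17618322 / 0.01 = 17.618322 cm/s ≈ 17.62 cm/s (4 s.f.).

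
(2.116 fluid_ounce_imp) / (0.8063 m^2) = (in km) 7.457e-08. Check: 1 fluid_ounce_imp = 2.8413063e-05 m^3, so 2.116 fluid_ounce_imp = 2.116 * 2.8413063e-05 = 6.012204e-05 m^3. 0.8063 m^2 is already in m^2. Combine: 6.012204e-05 m^3 / 0.8063 m^2 = 7.4565348e-05 m. 1 km = 1000 m, so 7.4565348e-05 m = 7.4565348e-05 / 1000 = 7.4565348e-08 km ≈ 7.457e-08 km (4 s.f.).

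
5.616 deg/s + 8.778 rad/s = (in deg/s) 1 deg/s = 0.017453293 rad/s, so 5.616 deg/s = 5.616 * 0.017453293 = 0.098017691 rad/s. 8.778 rad/s is already in rad/s. Sum: 0.098017691 + 8.778 = 8.8760177 rad/s. 1 deg/s = 0.017453293 rad/s, so 8.8760177 rad/s = 8.8760177 / 0.017453293 = 508.55835 deg/s ≈ 508.6 deg/s (4 s.f.). Final answer: 508.6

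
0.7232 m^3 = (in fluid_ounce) 2.445e+04. Check: 1 fluid_ounce = 2.957353e-05 m^3, so 0.7232 m^3 = 0.7232 / 2.957353e-05 = 24454.301 fluid_ounce ≈ 2.445e+04 fluid_ounce (4 s.f.).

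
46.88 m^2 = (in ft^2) 504.6. Check: 1 ft^2 = 0.09290304 m^2, so 46.88 m^2 = 46.88 / 0.09290304 = 504.61212 ft^2 ≈ 504.6 ft^2 (4 s.f.).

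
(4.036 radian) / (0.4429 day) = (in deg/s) 4.036 radian = 4.036 rad. 1 day = 86400 s, so 0.4429 day = 0.4429 * 86400 = 38266.56 s. Combine: 4.036 rad / 38266.56 s = 0.00010547068 rad/s. 1 deg/s = 0.017453293 rad/s, so 0.00010547068 rad/s = 0.00010547068 / 0.017453293 = 0.0060430247 deg/s ≈ 0.006043 deg/s (4 s.f.). Final answer: 0.006043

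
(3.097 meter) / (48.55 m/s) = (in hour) 3.097 meter = 3.097 m. 48.55 m/s is already in m/s. Combine: 3.097 m / 48.55 m/s = 0.063789907 s. 1 hour = 3600 s, so 0.063789907 s = 0.063789907 / 3600 = 1.7719419e-05 hour ≈ 1.772e-05 hour (4 s.f.). Final answer: 1.772e-05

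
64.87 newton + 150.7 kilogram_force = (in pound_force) 64.87 newton = 64.87 N. 1 kilogram_force = 9.80665 N, so 150.7 kilogram_force = 150.7 * 9.80665 = 1477.8622 N. Sum: 64.87 + 1477.8622 = 1542.7322 N. 1 pound_force = 4.4482216 N, so 1542.7322 N = 1542.7322 / 4.4482216 = 346.81999 pound_force ≈ 346.8 pound_force (4 s.f.). Final answer: 346.8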